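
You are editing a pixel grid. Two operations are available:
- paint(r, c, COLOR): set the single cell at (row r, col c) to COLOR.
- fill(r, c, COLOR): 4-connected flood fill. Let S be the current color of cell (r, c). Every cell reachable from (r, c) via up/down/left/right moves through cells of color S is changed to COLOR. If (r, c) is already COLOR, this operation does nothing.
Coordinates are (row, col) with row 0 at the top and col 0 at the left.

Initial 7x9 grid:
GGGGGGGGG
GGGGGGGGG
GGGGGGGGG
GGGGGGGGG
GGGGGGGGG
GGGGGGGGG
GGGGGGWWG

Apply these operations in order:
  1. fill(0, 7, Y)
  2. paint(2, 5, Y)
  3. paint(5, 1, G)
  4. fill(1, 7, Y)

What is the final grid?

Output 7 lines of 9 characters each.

After op 1 fill(0,7,Y) [61 cells changed]:
YYYYYYYYY
YYYYYYYYY
YYYYYYYYY
YYYYYYYYY
YYYYYYYYY
YYYYYYYYY
YYYYYYWWY
After op 2 paint(2,5,Y):
YYYYYYYYY
YYYYYYYYY
YYYYYYYYY
YYYYYYYYY
YYYYYYYYY
YYYYYYYYY
YYYYYYWWY
After op 3 paint(5,1,G):
YYYYYYYYY
YYYYYYYYY
YYYYYYYYY
YYYYYYYYY
YYYYYYYYY
YGYYYYYYY
YYYYYYWWY
After op 4 fill(1,7,Y) [0 cells changed]:
YYYYYYYYY
YYYYYYYYY
YYYYYYYYY
YYYYYYYYY
YYYYYYYYY
YGYYYYYYY
YYYYYYWWY

Answer: YYYYYYYYY
YYYYYYYYY
YYYYYYYYY
YYYYYYYYY
YYYYYYYYY
YGYYYYYYY
YYYYYYWWY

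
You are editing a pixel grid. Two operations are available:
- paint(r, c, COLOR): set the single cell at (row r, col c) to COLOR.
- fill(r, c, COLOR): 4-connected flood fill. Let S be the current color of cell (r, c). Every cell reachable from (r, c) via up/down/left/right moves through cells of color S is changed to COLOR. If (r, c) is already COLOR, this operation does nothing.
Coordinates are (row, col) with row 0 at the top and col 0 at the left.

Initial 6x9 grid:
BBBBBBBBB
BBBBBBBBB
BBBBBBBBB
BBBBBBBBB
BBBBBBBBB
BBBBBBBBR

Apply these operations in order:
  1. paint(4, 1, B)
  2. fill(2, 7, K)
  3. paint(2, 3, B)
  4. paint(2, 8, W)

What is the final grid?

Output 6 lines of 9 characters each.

Answer: KKKKKKKKK
KKKKKKKKK
KKKBKKKKW
KKKKKKKKK
KKKKKKKKK
KKKKKKKKR

Derivation:
After op 1 paint(4,1,B):
BBBBBBBBB
BBBBBBBBB
BBBBBBBBB
BBBBBBBBB
BBBBBBBBB
BBBBBBBBR
After op 2 fill(2,7,K) [53 cells changed]:
KKKKKKKKK
KKKKKKKKK
KKKKKKKKK
KKKKKKKKK
KKKKKKKKK
KKKKKKKKR
After op 3 paint(2,3,B):
KKKKKKKKK
KKKKKKKKK
KKKBKKKKK
KKKKKKKKK
KKKKKKKKK
KKKKKKKKR
After op 4 paint(2,8,W):
KKKKKKKKK
KKKKKKKKK
KKKBKKKKW
KKKKKKKKK
KKKKKKKKK
KKKKKKKKR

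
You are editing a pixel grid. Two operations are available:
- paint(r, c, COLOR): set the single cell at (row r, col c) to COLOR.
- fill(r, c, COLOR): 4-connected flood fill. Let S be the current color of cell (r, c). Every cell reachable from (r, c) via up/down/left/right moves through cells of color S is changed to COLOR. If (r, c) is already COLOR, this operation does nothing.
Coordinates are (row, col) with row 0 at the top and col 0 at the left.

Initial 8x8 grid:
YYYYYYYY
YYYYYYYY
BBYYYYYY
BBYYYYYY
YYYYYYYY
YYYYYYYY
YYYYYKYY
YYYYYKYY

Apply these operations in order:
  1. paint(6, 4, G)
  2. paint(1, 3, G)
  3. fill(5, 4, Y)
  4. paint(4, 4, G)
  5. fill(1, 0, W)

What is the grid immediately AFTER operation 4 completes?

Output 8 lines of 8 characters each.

After op 1 paint(6,4,G):
YYYYYYYY
YYYYYYYY
BBYYYYYY
BBYYYYYY
YYYYYYYY
YYYYYYYY
YYYYGKYY
YYYYYKYY
After op 2 paint(1,3,G):
YYYYYYYY
YYYGYYYY
BBYYYYYY
BBYYYYYY
YYYYYYYY
YYYYYYYY
YYYYGKYY
YYYYYKYY
After op 3 fill(5,4,Y) [0 cells changed]:
YYYYYYYY
YYYGYYYY
BBYYYYYY
BBYYYYYY
YYYYYYYY
YYYYYYYY
YYYYGKYY
YYYYYKYY
After op 4 paint(4,4,G):
YYYYYYYY
YYYGYYYY
BBYYYYYY
BBYYYYYY
YYYYGYYY
YYYYYYYY
YYYYGKYY
YYYYYKYY

Answer: YYYYYYYY
YYYGYYYY
BBYYYYYY
BBYYYYYY
YYYYGYYY
YYYYYYYY
YYYYGKYY
YYYYYKYY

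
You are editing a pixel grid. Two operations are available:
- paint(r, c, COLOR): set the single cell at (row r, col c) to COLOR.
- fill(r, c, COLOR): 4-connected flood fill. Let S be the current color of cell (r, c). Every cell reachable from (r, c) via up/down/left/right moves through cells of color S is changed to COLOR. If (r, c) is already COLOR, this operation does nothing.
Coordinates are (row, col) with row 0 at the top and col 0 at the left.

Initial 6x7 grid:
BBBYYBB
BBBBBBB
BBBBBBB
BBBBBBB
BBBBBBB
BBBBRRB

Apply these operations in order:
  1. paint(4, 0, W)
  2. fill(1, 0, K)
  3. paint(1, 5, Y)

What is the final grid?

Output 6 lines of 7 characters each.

Answer: KKKYYKK
KKKKKYK
KKKKKKK
KKKKKKK
WKKKKKK
KKKKRRK

Derivation:
After op 1 paint(4,0,W):
BBBYYBB
BBBBBBB
BBBBBBB
BBBBBBB
WBBBBBB
BBBBRRB
After op 2 fill(1,0,K) [37 cells changed]:
KKKYYKK
KKKKKKK
KKKKKKK
KKKKKKK
WKKKKKK
KKKKRRK
After op 3 paint(1,5,Y):
KKKYYKK
KKKKKYK
KKKKKKK
KKKKKKK
WKKKKKK
KKKKRRK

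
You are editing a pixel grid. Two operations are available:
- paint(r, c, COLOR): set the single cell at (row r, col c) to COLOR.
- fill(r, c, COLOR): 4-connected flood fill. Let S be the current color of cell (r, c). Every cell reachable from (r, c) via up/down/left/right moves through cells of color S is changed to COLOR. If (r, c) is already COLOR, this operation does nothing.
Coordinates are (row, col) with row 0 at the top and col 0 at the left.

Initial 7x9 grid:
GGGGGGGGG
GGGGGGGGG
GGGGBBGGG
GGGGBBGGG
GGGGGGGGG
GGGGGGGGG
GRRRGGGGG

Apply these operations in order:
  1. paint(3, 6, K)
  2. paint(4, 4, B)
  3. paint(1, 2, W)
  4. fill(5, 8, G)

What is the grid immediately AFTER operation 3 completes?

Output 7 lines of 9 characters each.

Answer: GGGGGGGGG
GGWGGGGGG
GGGGBBGGG
GGGGBBKGG
GGGGBGGGG
GGGGGGGGG
GRRRGGGGG

Derivation:
After op 1 paint(3,6,K):
GGGGGGGGG
GGGGGGGGG
GGGGBBGGG
GGGGBBKGG
GGGGGGGGG
GGGGGGGGG
GRRRGGGGG
After op 2 paint(4,4,B):
GGGGGGGGG
GGGGGGGGG
GGGGBBGGG
GGGGBBKGG
GGGGBGGGG
GGGGGGGGG
GRRRGGGGG
After op 3 paint(1,2,W):
GGGGGGGGG
GGWGGGGGG
GGGGBBGGG
GGGGBBKGG
GGGGBGGGG
GGGGGGGGG
GRRRGGGGG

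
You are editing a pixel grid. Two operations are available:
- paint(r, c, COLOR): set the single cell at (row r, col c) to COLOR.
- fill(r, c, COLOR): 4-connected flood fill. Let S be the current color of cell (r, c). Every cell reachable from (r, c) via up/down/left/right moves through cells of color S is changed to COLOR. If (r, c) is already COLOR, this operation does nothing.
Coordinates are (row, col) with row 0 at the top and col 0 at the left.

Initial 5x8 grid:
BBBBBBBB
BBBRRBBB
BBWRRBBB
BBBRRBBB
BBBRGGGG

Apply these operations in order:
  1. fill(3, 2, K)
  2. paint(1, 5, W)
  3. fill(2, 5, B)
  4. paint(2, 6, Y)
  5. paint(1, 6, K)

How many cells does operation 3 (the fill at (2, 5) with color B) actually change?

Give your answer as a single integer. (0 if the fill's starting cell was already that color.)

Answer: 27

Derivation:
After op 1 fill(3,2,K) [28 cells changed]:
KKKKKKKK
KKKRRKKK
KKWRRKKK
KKKRRKKK
KKKRGGGG
After op 2 paint(1,5,W):
KKKKKKKK
KKKRRWKK
KKWRRKKK
KKKRRKKK
KKKRGGGG
After op 3 fill(2,5,B) [27 cells changed]:
BBBBBBBB
BBBRRWBB
BBWRRBBB
BBBRRBBB
BBBRGGGG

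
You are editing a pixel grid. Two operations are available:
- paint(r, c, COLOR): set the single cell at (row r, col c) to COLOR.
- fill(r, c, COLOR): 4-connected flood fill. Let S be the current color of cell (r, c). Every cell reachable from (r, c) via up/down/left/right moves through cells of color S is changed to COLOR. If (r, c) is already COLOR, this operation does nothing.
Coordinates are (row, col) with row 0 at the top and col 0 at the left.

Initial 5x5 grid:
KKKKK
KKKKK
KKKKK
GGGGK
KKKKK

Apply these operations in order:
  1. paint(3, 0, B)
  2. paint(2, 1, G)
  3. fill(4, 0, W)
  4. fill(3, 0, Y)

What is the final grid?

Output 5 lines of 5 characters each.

After op 1 paint(3,0,B):
KKKKK
KKKKK
KKKKK
BGGGK
KKKKK
After op 2 paint(2,1,G):
KKKKK
KKKKK
KGKKK
BGGGK
KKKKK
After op 3 fill(4,0,W) [20 cells changed]:
WWWWW
WWWWW
WGWWW
BGGGW
WWWWW
After op 4 fill(3,0,Y) [1 cells changed]:
WWWWW
WWWWW
WGWWW
YGGGW
WWWWW

Answer: WWWWW
WWWWW
WGWWW
YGGGW
WWWWW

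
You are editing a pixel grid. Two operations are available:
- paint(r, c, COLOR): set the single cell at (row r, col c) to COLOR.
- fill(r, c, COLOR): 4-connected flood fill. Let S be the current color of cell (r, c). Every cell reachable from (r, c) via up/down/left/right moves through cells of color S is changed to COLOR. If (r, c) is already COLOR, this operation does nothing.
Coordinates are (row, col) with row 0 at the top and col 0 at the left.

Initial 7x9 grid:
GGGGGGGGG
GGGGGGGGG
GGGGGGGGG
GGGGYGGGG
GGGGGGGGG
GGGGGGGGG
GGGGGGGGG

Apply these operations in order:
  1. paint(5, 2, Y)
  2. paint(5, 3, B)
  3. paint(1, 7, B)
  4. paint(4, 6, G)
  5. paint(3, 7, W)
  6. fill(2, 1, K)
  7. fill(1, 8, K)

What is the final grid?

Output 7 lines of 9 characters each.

Answer: KKKKKKKKK
KKKKKKKBK
KKKKKKKKK
KKKKYKKWK
KKKKKKKKK
KKYBKKKKK
KKKKKKKKK

Derivation:
After op 1 paint(5,2,Y):
GGGGGGGGG
GGGGGGGGG
GGGGGGGGG
GGGGYGGGG
GGGGGGGGG
GGYGGGGGG
GGGGGGGGG
After op 2 paint(5,3,B):
GGGGGGGGG
GGGGGGGGG
GGGGGGGGG
GGGGYGGGG
GGGGGGGGG
GGYBGGGGG
GGGGGGGGG
After op 3 paint(1,7,B):
GGGGGGGGG
GGGGGGGBG
GGGGGGGGG
GGGGYGGGG
GGGGGGGGG
GGYBGGGGG
GGGGGGGGG
After op 4 paint(4,6,G):
GGGGGGGGG
GGGGGGGBG
GGGGGGGGG
GGGGYGGGG
GGGGGGGGG
GGYBGGGGG
GGGGGGGGG
After op 5 paint(3,7,W):
GGGGGGGGG
GGGGGGGBG
GGGGGGGGG
GGGGYGGWG
GGGGGGGGG
GGYBGGGGG
GGGGGGGGG
After op 6 fill(2,1,K) [58 cells changed]:
KKKKKKKKK
KKKKKKKBK
KKKKKKKKK
KKKKYKKWK
KKKKKKKKK
KKYBKKKKK
KKKKKKKKK
After op 7 fill(1,8,K) [0 cells changed]:
KKKKKKKKK
KKKKKKKBK
KKKKKKKKK
KKKKYKKWK
KKKKKKKKK
KKYBKKKKK
KKKKKKKKK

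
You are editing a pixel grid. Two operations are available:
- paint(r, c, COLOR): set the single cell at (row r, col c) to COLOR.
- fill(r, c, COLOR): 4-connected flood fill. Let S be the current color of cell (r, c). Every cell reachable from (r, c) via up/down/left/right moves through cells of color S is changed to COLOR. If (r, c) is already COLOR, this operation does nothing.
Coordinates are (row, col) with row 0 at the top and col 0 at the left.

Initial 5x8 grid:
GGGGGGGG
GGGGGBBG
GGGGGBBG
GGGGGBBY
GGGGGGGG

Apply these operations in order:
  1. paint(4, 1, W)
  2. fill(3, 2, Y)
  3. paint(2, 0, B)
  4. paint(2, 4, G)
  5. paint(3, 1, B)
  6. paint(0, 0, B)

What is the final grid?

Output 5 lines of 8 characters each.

After op 1 paint(4,1,W):
GGGGGGGG
GGGGGBBG
GGGGGBBG
GGGGGBBY
GWGGGGGG
After op 2 fill(3,2,Y) [32 cells changed]:
YYYYYYYY
YYYYYBBY
YYYYYBBY
YYYYYBBY
YWYYYYYY
After op 3 paint(2,0,B):
YYYYYYYY
YYYYYBBY
BYYYYBBY
YYYYYBBY
YWYYYYYY
After op 4 paint(2,4,G):
YYYYYYYY
YYYYYBBY
BYYYGBBY
YYYYYBBY
YWYYYYYY
After op 5 paint(3,1,B):
YYYYYYYY
YYYYYBBY
BYYYGBBY
YBYYYBBY
YWYYYYYY
After op 6 paint(0,0,B):
BYYYYYYY
YYYYYBBY
BYYYGBBY
YBYYYBBY
YWYYYYYY

Answer: BYYYYYYY
YYYYYBBY
BYYYGBBY
YBYYYBBY
YWYYYYYY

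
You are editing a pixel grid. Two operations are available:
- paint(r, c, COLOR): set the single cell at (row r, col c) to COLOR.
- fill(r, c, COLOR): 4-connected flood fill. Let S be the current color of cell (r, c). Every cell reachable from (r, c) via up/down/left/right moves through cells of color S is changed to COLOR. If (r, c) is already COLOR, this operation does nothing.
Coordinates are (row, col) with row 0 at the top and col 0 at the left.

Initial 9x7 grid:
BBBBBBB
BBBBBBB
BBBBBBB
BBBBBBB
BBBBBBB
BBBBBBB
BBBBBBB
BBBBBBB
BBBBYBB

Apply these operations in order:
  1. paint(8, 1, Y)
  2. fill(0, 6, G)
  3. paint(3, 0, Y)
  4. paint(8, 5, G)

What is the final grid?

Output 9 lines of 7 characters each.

After op 1 paint(8,1,Y):
BBBBBBB
BBBBBBB
BBBBBBB
BBBBBBB
BBBBBBB
BBBBBBB
BBBBBBB
BBBBBBB
BYBBYBB
After op 2 fill(0,6,G) [61 cells changed]:
GGGGGGG
GGGGGGG
GGGGGGG
GGGGGGG
GGGGGGG
GGGGGGG
GGGGGGG
GGGGGGG
GYGGYGG
After op 3 paint(3,0,Y):
GGGGGGG
GGGGGGG
GGGGGGG
YGGGGGG
GGGGGGG
GGGGGGG
GGGGGGG
GGGGGGG
GYGGYGG
After op 4 paint(8,5,G):
GGGGGGG
GGGGGGG
GGGGGGG
YGGGGGG
GGGGGGG
GGGGGGG
GGGGGGG
GGGGGGG
GYGGYGG

Answer: GGGGGGG
GGGGGGG
GGGGGGG
YGGGGGG
GGGGGGG
GGGGGGG
GGGGGGG
GGGGGGG
GYGGYGG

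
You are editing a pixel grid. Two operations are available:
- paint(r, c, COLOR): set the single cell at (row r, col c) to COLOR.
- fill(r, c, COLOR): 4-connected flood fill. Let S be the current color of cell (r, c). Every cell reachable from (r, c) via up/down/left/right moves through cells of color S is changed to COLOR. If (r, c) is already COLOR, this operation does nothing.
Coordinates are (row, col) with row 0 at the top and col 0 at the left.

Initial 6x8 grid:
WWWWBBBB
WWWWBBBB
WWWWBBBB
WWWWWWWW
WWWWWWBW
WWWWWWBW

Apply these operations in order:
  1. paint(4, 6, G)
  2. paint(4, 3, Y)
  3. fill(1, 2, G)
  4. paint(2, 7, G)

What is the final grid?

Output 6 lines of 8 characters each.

Answer: GGGGBBBB
GGGGBBBB
GGGGBBBG
GGGGGGGG
GGGYGGGG
GGGGGGBG

Derivation:
After op 1 paint(4,6,G):
WWWWBBBB
WWWWBBBB
WWWWBBBB
WWWWWWWW
WWWWWWGW
WWWWWWBW
After op 2 paint(4,3,Y):
WWWWBBBB
WWWWBBBB
WWWWBBBB
WWWWWWWW
WWWYWWGW
WWWWWWBW
After op 3 fill(1,2,G) [33 cells changed]:
GGGGBBBB
GGGGBBBB
GGGGBBBB
GGGGGGGG
GGGYGGGG
GGGGGGBG
After op 4 paint(2,7,G):
GGGGBBBB
GGGGBBBB
GGGGBBBG
GGGGGGGG
GGGYGGGG
GGGGGGBG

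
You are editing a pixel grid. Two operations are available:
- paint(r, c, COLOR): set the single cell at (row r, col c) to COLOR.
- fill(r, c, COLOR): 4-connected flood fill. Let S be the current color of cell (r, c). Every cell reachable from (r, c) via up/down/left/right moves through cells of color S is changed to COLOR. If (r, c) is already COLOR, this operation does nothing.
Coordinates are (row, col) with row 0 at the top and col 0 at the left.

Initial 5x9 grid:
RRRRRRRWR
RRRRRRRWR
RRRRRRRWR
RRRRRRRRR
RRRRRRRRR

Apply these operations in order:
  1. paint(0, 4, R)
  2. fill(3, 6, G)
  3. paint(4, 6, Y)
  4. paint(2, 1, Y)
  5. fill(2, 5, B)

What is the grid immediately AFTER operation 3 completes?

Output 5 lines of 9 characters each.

After op 1 paint(0,4,R):
RRRRRRRWR
RRRRRRRWR
RRRRRRRWR
RRRRRRRRR
RRRRRRRRR
After op 2 fill(3,6,G) [42 cells changed]:
GGGGGGGWG
GGGGGGGWG
GGGGGGGWG
GGGGGGGGG
GGGGGGGGG
After op 3 paint(4,6,Y):
GGGGGGGWG
GGGGGGGWG
GGGGGGGWG
GGGGGGGGG
GGGGGGYGG

Answer: GGGGGGGWG
GGGGGGGWG
GGGGGGGWG
GGGGGGGGG
GGGGGGYGG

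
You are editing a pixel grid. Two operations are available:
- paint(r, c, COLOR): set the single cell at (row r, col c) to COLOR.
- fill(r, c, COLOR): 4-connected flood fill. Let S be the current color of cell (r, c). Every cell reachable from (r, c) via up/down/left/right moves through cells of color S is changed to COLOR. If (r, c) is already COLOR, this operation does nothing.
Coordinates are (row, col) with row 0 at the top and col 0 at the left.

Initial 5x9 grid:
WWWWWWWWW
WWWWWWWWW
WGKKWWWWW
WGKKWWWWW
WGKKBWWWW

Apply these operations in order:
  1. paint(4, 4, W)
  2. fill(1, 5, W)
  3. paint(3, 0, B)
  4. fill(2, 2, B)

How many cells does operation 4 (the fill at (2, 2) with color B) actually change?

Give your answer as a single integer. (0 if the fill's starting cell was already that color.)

Answer: 6

Derivation:
After op 1 paint(4,4,W):
WWWWWWWWW
WWWWWWWWW
WGKKWWWWW
WGKKWWWWW
WGKKWWWWW
After op 2 fill(1,5,W) [0 cells changed]:
WWWWWWWWW
WWWWWWWWW
WGKKWWWWW
WGKKWWWWW
WGKKWWWWW
After op 3 paint(3,0,B):
WWWWWWWWW
WWWWWWWWW
WGKKWWWWW
BGKKWWWWW
WGKKWWWWW
After op 4 fill(2,2,B) [6 cells changed]:
WWWWWWWWW
WWWWWWWWW
WGBBWWWWW
BGBBWWWWW
WGBBWWWWW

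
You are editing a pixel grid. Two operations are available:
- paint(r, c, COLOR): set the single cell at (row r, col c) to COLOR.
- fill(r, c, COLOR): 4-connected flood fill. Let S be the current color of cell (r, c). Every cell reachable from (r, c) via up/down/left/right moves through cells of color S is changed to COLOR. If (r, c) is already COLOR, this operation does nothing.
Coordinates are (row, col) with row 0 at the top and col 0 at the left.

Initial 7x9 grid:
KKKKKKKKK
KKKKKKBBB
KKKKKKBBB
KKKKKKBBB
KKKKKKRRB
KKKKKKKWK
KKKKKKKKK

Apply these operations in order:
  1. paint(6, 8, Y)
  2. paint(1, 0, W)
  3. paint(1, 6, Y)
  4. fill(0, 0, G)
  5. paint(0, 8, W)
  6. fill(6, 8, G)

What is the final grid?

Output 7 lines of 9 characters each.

Answer: GGGGGGGGW
WGGGGGYBB
GGGGGGBBB
GGGGGGBBB
GGGGGGRRB
GGGGGGGWK
GGGGGGGGG

Derivation:
After op 1 paint(6,8,Y):
KKKKKKKKK
KKKKKKBBB
KKKKKKBBB
KKKKKKBBB
KKKKKKRRB
KKKKKKKWK
KKKKKKKKY
After op 2 paint(1,0,W):
KKKKKKKKK
WKKKKKBBB
KKKKKKBBB
KKKKKKBBB
KKKKKKRRB
KKKKKKKWK
KKKKKKKKY
After op 3 paint(1,6,Y):
KKKKKKKKK
WKKKKKYBB
KKKKKKBBB
KKKKKKBBB
KKKKKKRRB
KKKKKKKWK
KKKKKKKKY
After op 4 fill(0,0,G) [47 cells changed]:
GGGGGGGGG
WGGGGGYBB
GGGGGGBBB
GGGGGGBBB
GGGGGGRRB
GGGGGGGWK
GGGGGGGGY
After op 5 paint(0,8,W):
GGGGGGGGW
WGGGGGYBB
GGGGGGBBB
GGGGGGBBB
GGGGGGRRB
GGGGGGGWK
GGGGGGGGY
After op 6 fill(6,8,G) [1 cells changed]:
GGGGGGGGW
WGGGGGYBB
GGGGGGBBB
GGGGGGBBB
GGGGGGRRB
GGGGGGGWK
GGGGGGGGG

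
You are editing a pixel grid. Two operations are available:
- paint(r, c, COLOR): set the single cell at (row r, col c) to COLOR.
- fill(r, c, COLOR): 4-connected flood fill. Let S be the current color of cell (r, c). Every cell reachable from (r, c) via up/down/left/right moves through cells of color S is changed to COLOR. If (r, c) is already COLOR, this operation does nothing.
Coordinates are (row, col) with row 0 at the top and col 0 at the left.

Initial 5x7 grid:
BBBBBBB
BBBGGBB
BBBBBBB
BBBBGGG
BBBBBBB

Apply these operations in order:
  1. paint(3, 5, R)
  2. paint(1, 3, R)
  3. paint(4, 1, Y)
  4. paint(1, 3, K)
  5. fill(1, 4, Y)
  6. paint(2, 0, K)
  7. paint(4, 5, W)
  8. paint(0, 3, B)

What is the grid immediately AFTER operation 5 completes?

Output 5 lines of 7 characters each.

Answer: BBBBBBB
BBBKYBB
BBBBBBB
BBBBGRG
BYBBBBB

Derivation:
After op 1 paint(3,5,R):
BBBBBBB
BBBGGBB
BBBBBBB
BBBBGRG
BBBBBBB
After op 2 paint(1,3,R):
BBBBBBB
BBBRGBB
BBBBBBB
BBBBGRG
BBBBBBB
After op 3 paint(4,1,Y):
BBBBBBB
BBBRGBB
BBBBBBB
BBBBGRG
BYBBBBB
After op 4 paint(1,3,K):
BBBBBBB
BBBKGBB
BBBBBBB
BBBBGRG
BYBBBBB
After op 5 fill(1,4,Y) [1 cells changed]:
BBBBBBB
BBBKYBB
BBBBBBB
BBBBGRG
BYBBBBB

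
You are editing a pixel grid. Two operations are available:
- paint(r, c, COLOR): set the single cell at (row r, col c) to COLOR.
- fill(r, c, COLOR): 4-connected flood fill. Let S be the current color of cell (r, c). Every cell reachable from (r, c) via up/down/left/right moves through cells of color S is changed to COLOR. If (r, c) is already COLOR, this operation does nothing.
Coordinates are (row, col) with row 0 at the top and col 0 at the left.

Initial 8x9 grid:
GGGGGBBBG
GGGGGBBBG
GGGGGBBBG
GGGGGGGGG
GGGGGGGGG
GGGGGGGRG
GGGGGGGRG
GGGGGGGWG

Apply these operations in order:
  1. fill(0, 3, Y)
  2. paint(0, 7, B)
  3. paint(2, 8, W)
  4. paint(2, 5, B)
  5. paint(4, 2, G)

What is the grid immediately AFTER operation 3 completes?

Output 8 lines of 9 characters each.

Answer: YYYYYBBBY
YYYYYBBBY
YYYYYBBBW
YYYYYYYYY
YYYYYYYYY
YYYYYYYRY
YYYYYYYRY
YYYYYYYWY

Derivation:
After op 1 fill(0,3,Y) [60 cells changed]:
YYYYYBBBY
YYYYYBBBY
YYYYYBBBY
YYYYYYYYY
YYYYYYYYY
YYYYYYYRY
YYYYYYYRY
YYYYYYYWY
After op 2 paint(0,7,B):
YYYYYBBBY
YYYYYBBBY
YYYYYBBBY
YYYYYYYYY
YYYYYYYYY
YYYYYYYRY
YYYYYYYRY
YYYYYYYWY
After op 3 paint(2,8,W):
YYYYYBBBY
YYYYYBBBY
YYYYYBBBW
YYYYYYYYY
YYYYYYYYY
YYYYYYYRY
YYYYYYYRY
YYYYYYYWY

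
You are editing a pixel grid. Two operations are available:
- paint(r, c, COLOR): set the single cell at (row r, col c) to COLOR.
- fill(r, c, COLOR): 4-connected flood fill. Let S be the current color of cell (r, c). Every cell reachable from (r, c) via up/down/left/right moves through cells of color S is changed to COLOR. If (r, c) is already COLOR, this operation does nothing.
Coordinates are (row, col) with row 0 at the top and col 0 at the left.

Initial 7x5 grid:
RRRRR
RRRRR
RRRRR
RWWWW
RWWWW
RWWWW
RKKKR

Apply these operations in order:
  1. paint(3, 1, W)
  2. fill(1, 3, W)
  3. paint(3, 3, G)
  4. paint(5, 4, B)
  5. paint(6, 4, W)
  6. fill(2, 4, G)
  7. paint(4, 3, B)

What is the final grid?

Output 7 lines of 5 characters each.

Answer: GGGGG
GGGGG
GGGGG
GGGGG
GGGBG
GGGGB
GKKKW

Derivation:
After op 1 paint(3,1,W):
RRRRR
RRRRR
RRRRR
RWWWW
RWWWW
RWWWW
RKKKR
After op 2 fill(1,3,W) [19 cells changed]:
WWWWW
WWWWW
WWWWW
WWWWW
WWWWW
WWWWW
WKKKR
After op 3 paint(3,3,G):
WWWWW
WWWWW
WWWWW
WWWGW
WWWWW
WWWWW
WKKKR
After op 4 paint(5,4,B):
WWWWW
WWWWW
WWWWW
WWWGW
WWWWW
WWWWB
WKKKR
After op 5 paint(6,4,W):
WWWWW
WWWWW
WWWWW
WWWGW
WWWWW
WWWWB
WKKKW
After op 6 fill(2,4,G) [29 cells changed]:
GGGGG
GGGGG
GGGGG
GGGGG
GGGGG
GGGGB
GKKKW
After op 7 paint(4,3,B):
GGGGG
GGGGG
GGGGG
GGGGG
GGGBG
GGGGB
GKKKW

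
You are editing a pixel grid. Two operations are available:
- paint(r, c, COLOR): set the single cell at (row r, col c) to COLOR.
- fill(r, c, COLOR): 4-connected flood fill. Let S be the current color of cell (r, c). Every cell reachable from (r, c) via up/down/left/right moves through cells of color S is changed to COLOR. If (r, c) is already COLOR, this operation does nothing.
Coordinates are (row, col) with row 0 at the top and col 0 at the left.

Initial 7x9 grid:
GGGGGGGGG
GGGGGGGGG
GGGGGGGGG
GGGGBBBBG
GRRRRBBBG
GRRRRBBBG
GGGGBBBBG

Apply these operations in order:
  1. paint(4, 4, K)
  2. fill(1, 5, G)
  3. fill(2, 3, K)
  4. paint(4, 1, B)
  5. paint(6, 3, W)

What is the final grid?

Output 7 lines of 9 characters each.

After op 1 paint(4,4,K):
GGGGGGGGG
GGGGGGGGG
GGGGGGGGG
GGGGBBBBG
GRRRKBBBG
GRRRRBBBG
GGGGBBBBG
After op 2 fill(1,5,G) [0 cells changed]:
GGGGGGGGG
GGGGGGGGG
GGGGGGGGG
GGGGBBBBG
GRRRKBBBG
GRRRRBBBG
GGGGBBBBG
After op 3 fill(2,3,K) [41 cells changed]:
KKKKKKKKK
KKKKKKKKK
KKKKKKKKK
KKKKBBBBK
KRRRKBBBK
KRRRRBBBK
KKKKBBBBK
After op 4 paint(4,1,B):
KKKKKKKKK
KKKKKKKKK
KKKKKKKKK
KKKKBBBBK
KBRRKBBBK
KRRRRBBBK
KKKKBBBBK
After op 5 paint(6,3,W):
KKKKKKKKK
KKKKKKKKK
KKKKKKKKK
KKKKBBBBK
KBRRKBBBK
KRRRRBBBK
KKKWBBBBK

Answer: KKKKKKKKK
KKKKKKKKK
KKKKKKKKK
KKKKBBBBK
KBRRKBBBK
KRRRRBBBK
KKKWBBBBK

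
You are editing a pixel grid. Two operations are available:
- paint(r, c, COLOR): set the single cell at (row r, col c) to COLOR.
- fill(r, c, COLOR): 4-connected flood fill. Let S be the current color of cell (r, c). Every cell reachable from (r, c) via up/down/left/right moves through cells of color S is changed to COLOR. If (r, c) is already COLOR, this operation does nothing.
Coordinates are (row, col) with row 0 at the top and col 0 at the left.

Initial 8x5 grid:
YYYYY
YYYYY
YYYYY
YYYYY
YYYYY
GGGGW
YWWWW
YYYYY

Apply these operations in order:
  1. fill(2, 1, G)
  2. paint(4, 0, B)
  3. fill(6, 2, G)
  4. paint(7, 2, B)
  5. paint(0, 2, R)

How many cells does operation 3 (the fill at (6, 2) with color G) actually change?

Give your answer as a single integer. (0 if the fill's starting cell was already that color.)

Answer: 5

Derivation:
After op 1 fill(2,1,G) [25 cells changed]:
GGGGG
GGGGG
GGGGG
GGGGG
GGGGG
GGGGW
YWWWW
YYYYY
After op 2 paint(4,0,B):
GGGGG
GGGGG
GGGGG
GGGGG
BGGGG
GGGGW
YWWWW
YYYYY
After op 3 fill(6,2,G) [5 cells changed]:
GGGGG
GGGGG
GGGGG
GGGGG
BGGGG
GGGGG
YGGGG
YYYYY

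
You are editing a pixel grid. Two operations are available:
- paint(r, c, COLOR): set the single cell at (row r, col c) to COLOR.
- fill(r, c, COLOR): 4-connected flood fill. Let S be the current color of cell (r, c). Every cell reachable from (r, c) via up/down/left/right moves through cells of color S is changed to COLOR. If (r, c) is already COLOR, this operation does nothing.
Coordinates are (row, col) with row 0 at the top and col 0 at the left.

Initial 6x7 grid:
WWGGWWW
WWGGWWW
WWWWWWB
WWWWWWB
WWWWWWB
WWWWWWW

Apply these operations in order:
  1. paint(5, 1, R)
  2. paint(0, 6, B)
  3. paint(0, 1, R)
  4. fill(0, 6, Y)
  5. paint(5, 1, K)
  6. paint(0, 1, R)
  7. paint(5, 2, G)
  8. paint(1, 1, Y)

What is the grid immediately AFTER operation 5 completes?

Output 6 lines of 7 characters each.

Answer: WRGGWWY
WWGGWWW
WWWWWWB
WWWWWWB
WWWWWWB
WKWWWWW

Derivation:
After op 1 paint(5,1,R):
WWGGWWW
WWGGWWW
WWWWWWB
WWWWWWB
WWWWWWB
WRWWWWW
After op 2 paint(0,6,B):
WWGGWWB
WWGGWWW
WWWWWWB
WWWWWWB
WWWWWWB
WRWWWWW
After op 3 paint(0,1,R):
WRGGWWB
WWGGWWW
WWWWWWB
WWWWWWB
WWWWWWB
WRWWWWW
After op 4 fill(0,6,Y) [1 cells changed]:
WRGGWWY
WWGGWWW
WWWWWWB
WWWWWWB
WWWWWWB
WRWWWWW
After op 5 paint(5,1,K):
WRGGWWY
WWGGWWW
WWWWWWB
WWWWWWB
WWWWWWB
WKWWWWW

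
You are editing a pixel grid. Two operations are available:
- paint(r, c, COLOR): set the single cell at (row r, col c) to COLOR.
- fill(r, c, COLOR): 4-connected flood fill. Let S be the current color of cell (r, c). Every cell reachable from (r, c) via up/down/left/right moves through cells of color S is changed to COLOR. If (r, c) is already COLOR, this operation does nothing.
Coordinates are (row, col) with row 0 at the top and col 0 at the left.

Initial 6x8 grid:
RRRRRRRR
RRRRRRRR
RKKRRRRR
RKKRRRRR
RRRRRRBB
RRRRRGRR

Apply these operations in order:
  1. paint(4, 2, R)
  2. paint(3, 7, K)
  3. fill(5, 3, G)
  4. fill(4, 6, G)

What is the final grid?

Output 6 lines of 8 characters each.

Answer: GGGGGGGG
GGGGGGGG
GKKGGGGG
GKKGGGGK
GGGGGGGG
GGGGGGRR

Derivation:
After op 1 paint(4,2,R):
RRRRRRRR
RRRRRRRR
RKKRRRRR
RKKRRRRR
RRRRRRBB
RRRRRGRR
After op 2 paint(3,7,K):
RRRRRRRR
RRRRRRRR
RKKRRRRR
RKKRRRRK
RRRRRRBB
RRRRRGRR
After op 3 fill(5,3,G) [38 cells changed]:
GGGGGGGG
GGGGGGGG
GKKGGGGG
GKKGGGGK
GGGGGGBB
GGGGGGRR
After op 4 fill(4,6,G) [2 cells changed]:
GGGGGGGG
GGGGGGGG
GKKGGGGG
GKKGGGGK
GGGGGGGG
GGGGGGRR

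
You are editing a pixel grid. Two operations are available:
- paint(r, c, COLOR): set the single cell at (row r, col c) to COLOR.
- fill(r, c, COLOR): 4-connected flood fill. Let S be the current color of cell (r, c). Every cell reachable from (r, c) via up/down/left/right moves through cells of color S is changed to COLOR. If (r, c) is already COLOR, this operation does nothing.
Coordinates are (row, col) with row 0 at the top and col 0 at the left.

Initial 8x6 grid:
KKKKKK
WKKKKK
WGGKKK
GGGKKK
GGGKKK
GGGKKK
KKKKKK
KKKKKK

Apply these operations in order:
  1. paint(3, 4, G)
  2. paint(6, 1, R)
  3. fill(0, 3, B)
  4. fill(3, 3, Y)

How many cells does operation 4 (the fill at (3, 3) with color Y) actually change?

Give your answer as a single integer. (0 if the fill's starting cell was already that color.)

After op 1 paint(3,4,G):
KKKKKK
WKKKKK
WGGKKK
GGGKGK
GGGKKK
GGGKKK
KKKKKK
KKKKKK
After op 2 paint(6,1,R):
KKKKKK
WKKKKK
WGGKKK
GGGKGK
GGGKKK
GGGKKK
KRKKKK
KKKKKK
After op 3 fill(0,3,B) [33 cells changed]:
BBBBBB
WBBBBB
WGGBBB
GGGBGB
GGGBBB
GGGBBB
BRBBBB
BBBBBB
After op 4 fill(3,3,Y) [33 cells changed]:
YYYYYY
WYYYYY
WGGYYY
GGGYGY
GGGYYY
GGGYYY
YRYYYY
YYYYYY

Answer: 33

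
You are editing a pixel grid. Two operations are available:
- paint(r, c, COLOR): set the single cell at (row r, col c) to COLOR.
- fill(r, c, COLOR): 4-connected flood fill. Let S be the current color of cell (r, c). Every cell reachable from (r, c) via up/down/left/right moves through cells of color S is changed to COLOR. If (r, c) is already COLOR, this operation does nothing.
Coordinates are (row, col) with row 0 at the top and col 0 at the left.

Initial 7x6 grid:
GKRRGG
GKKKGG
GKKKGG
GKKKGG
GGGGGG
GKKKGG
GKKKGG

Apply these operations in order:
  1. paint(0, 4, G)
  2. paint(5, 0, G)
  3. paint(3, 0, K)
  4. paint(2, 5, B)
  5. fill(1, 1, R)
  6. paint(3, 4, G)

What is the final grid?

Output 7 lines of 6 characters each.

After op 1 paint(0,4,G):
GKRRGG
GKKKGG
GKKKGG
GKKKGG
GGGGGG
GKKKGG
GKKKGG
After op 2 paint(5,0,G):
GKRRGG
GKKKGG
GKKKGG
GKKKGG
GGGGGG
GKKKGG
GKKKGG
After op 3 paint(3,0,K):
GKRRGG
GKKKGG
GKKKGG
KKKKGG
GGGGGG
GKKKGG
GKKKGG
After op 4 paint(2,5,B):
GKRRGG
GKKKGG
GKKKGB
KKKKGG
GGGGGG
GKKKGG
GKKKGG
After op 5 fill(1,1,R) [11 cells changed]:
GRRRGG
GRRRGG
GRRRGB
RRRRGG
GGGGGG
GKKKGG
GKKKGG
After op 6 paint(3,4,G):
GRRRGG
GRRRGG
GRRRGB
RRRRGG
GGGGGG
GKKKGG
GKKKGG

Answer: GRRRGG
GRRRGG
GRRRGB
RRRRGG
GGGGGG
GKKKGG
GKKKGG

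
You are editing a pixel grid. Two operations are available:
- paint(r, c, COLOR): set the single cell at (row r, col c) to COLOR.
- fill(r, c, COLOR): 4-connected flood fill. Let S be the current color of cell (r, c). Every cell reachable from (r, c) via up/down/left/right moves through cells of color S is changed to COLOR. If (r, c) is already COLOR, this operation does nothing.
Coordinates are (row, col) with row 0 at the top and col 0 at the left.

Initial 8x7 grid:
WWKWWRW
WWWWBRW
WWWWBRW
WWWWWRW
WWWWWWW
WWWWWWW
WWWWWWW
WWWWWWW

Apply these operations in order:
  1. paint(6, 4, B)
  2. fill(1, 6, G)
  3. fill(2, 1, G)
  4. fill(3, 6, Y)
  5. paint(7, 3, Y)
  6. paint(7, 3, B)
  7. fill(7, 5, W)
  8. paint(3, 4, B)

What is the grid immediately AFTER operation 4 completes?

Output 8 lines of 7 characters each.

Answer: YYKYYRY
YYYYBRY
YYYYBRY
YYYYYRY
YYYYYYY
YYYYYYY
YYYYBYY
YYYYYYY

Derivation:
After op 1 paint(6,4,B):
WWKWWRW
WWWWBRW
WWWWBRW
WWWWWRW
WWWWWWW
WWWWWWW
WWWWBWW
WWWWWWW
After op 2 fill(1,6,G) [48 cells changed]:
GGKGGRG
GGGGBRG
GGGGBRG
GGGGGRG
GGGGGGG
GGGGGGG
GGGGBGG
GGGGGGG
After op 3 fill(2,1,G) [0 cells changed]:
GGKGGRG
GGGGBRG
GGGGBRG
GGGGGRG
GGGGGGG
GGGGGGG
GGGGBGG
GGGGGGG
After op 4 fill(3,6,Y) [48 cells changed]:
YYKYYRY
YYYYBRY
YYYYBRY
YYYYYRY
YYYYYYY
YYYYYYY
YYYYBYY
YYYYYYY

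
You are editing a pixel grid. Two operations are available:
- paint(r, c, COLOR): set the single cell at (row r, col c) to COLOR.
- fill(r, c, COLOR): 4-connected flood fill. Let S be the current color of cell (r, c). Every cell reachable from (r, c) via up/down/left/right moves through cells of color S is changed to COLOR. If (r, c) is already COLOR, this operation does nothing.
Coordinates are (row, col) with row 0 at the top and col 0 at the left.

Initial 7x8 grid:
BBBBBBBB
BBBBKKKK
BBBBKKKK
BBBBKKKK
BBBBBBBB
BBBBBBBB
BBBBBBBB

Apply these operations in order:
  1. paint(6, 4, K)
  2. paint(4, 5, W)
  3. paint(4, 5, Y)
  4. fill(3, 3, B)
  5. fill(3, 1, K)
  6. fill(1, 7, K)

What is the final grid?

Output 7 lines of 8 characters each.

Answer: KKKKKKKK
KKKKKKKK
KKKKKKKK
KKKKKKKK
KKKKKYKK
KKKKKKKK
KKKKKKKK

Derivation:
After op 1 paint(6,4,K):
BBBBBBBB
BBBBKKKK
BBBBKKKK
BBBBKKKK
BBBBBBBB
BBBBBBBB
BBBBKBBB
After op 2 paint(4,5,W):
BBBBBBBB
BBBBKKKK
BBBBKKKK
BBBBKKKK
BBBBBWBB
BBBBBBBB
BBBBKBBB
After op 3 paint(4,5,Y):
BBBBBBBB
BBBBKKKK
BBBBKKKK
BBBBKKKK
BBBBBYBB
BBBBBBBB
BBBBKBBB
After op 4 fill(3,3,B) [0 cells changed]:
BBBBBBBB
BBBBKKKK
BBBBKKKK
BBBBKKKK
BBBBBYBB
BBBBBBBB
BBBBKBBB
After op 5 fill(3,1,K) [42 cells changed]:
KKKKKKKK
KKKKKKKK
KKKKKKKK
KKKKKKKK
KKKKKYKK
KKKKKKKK
KKKKKKKK
After op 6 fill(1,7,K) [0 cells changed]:
KKKKKKKK
KKKKKKKK
KKKKKKKK
KKKKKKKK
KKKKKYKK
KKKKKKKK
KKKKKKKK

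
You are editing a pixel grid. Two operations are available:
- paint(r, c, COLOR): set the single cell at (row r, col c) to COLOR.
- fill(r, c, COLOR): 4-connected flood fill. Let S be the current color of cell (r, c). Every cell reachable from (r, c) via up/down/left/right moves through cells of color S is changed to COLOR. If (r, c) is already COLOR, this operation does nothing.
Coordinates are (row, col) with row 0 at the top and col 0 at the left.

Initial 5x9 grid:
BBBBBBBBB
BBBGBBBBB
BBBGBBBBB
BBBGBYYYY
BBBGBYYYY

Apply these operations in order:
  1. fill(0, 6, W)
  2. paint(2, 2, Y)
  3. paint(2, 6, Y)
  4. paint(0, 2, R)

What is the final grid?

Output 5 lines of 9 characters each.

After op 1 fill(0,6,W) [33 cells changed]:
WWWWWWWWW
WWWGWWWWW
WWWGWWWWW
WWWGWYYYY
WWWGWYYYY
After op 2 paint(2,2,Y):
WWWWWWWWW
WWWGWWWWW
WWYGWWWWW
WWWGWYYYY
WWWGWYYYY
After op 3 paint(2,6,Y):
WWWWWWWWW
WWWGWWWWW
WWYGWWYWW
WWWGWYYYY
WWWGWYYYY
After op 4 paint(0,2,R):
WWRWWWWWW
WWWGWWWWW
WWYGWWYWW
WWWGWYYYY
WWWGWYYYY

Answer: WWRWWWWWW
WWWGWWWWW
WWYGWWYWW
WWWGWYYYY
WWWGWYYYY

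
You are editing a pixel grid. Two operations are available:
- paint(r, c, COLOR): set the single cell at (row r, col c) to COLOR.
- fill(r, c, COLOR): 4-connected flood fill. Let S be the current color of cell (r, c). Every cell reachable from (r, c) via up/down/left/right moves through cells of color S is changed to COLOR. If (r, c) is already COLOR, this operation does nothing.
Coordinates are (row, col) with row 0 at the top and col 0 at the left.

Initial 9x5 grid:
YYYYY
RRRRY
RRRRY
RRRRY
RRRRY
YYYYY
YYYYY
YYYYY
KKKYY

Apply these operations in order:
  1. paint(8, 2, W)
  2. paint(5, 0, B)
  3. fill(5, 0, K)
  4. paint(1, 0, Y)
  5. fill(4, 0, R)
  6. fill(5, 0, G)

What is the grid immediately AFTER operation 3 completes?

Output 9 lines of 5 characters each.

After op 1 paint(8,2,W):
YYYYY
RRRRY
RRRRY
RRRRY
RRRRY
YYYYY
YYYYY
YYYYY
KKWYY
After op 2 paint(5,0,B):
YYYYY
RRRRY
RRRRY
RRRRY
RRRRY
BYYYY
YYYYY
YYYYY
KKWYY
After op 3 fill(5,0,K) [1 cells changed]:
YYYYY
RRRRY
RRRRY
RRRRY
RRRRY
KYYYY
YYYYY
YYYYY
KKWYY

Answer: YYYYY
RRRRY
RRRRY
RRRRY
RRRRY
KYYYY
YYYYY
YYYYY
KKWYY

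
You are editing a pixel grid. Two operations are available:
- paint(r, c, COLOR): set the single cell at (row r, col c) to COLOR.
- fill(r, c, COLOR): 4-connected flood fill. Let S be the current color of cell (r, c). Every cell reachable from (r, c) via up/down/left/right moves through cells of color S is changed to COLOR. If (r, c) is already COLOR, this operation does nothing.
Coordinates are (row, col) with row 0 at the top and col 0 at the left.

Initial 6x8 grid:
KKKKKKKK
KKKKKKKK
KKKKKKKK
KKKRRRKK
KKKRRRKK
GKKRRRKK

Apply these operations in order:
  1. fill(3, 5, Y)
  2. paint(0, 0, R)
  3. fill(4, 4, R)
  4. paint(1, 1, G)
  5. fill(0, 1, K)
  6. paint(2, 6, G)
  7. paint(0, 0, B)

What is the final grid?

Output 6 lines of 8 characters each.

Answer: BKKKKKKK
KGKKKKKK
KKKKKKGK
KKKRRRKK
KKKRRRKK
GKKRRRKK

Derivation:
After op 1 fill(3,5,Y) [9 cells changed]:
KKKKKKKK
KKKKKKKK
KKKKKKKK
KKKYYYKK
KKKYYYKK
GKKYYYKK
After op 2 paint(0,0,R):
RKKKKKKK
KKKKKKKK
KKKKKKKK
KKKYYYKK
KKKYYYKK
GKKYYYKK
After op 3 fill(4,4,R) [9 cells changed]:
RKKKKKKK
KKKKKKKK
KKKKKKKK
KKKRRRKK
KKKRRRKK
GKKRRRKK
After op 4 paint(1,1,G):
RKKKKKKK
KGKKKKKK
KKKKKKKK
KKKRRRKK
KKKRRRKK
GKKRRRKK
After op 5 fill(0,1,K) [0 cells changed]:
RKKKKKKK
KGKKKKKK
KKKKKKKK
KKKRRRKK
KKKRRRKK
GKKRRRKK
After op 6 paint(2,6,G):
RKKKKKKK
KGKKKKKK
KKKKKKGK
KKKRRRKK
KKKRRRKK
GKKRRRKK
After op 7 paint(0,0,B):
BKKKKKKK
KGKKKKKK
KKKKKKGK
KKKRRRKK
KKKRRRKK
GKKRRRKK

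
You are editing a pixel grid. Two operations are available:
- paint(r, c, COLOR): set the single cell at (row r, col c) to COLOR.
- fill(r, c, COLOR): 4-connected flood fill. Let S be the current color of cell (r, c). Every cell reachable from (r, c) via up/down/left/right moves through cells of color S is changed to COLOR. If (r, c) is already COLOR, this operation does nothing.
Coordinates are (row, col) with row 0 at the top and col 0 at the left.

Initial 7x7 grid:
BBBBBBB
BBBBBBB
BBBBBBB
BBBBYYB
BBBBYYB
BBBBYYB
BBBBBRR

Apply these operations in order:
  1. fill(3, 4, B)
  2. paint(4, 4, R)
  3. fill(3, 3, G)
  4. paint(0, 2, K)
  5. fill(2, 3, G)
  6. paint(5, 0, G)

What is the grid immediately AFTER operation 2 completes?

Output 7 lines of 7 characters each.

After op 1 fill(3,4,B) [6 cells changed]:
BBBBBBB
BBBBBBB
BBBBBBB
BBBBBBB
BBBBBBB
BBBBBBB
BBBBBRR
After op 2 paint(4,4,R):
BBBBBBB
BBBBBBB
BBBBBBB
BBBBBBB
BBBBRBB
BBBBBBB
BBBBBRR

Answer: BBBBBBB
BBBBBBB
BBBBBBB
BBBBBBB
BBBBRBB
BBBBBBB
BBBBBRR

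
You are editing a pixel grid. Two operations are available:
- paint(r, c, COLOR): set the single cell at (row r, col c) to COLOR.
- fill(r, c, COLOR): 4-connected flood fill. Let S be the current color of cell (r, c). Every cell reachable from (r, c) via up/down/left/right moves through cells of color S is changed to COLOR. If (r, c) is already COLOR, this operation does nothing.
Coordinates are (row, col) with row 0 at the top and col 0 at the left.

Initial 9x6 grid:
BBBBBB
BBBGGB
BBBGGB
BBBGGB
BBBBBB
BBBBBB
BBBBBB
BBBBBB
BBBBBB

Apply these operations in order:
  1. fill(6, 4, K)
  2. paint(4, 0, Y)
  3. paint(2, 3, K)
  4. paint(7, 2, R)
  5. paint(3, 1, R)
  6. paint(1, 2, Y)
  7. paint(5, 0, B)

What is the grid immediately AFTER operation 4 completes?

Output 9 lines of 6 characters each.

After op 1 fill(6,4,K) [48 cells changed]:
KKKKKK
KKKGGK
KKKGGK
KKKGGK
KKKKKK
KKKKKK
KKKKKK
KKKKKK
KKKKKK
After op 2 paint(4,0,Y):
KKKKKK
KKKGGK
KKKGGK
KKKGGK
YKKKKK
KKKKKK
KKKKKK
KKKKKK
KKKKKK
After op 3 paint(2,3,K):
KKKKKK
KKKGGK
KKKKGK
KKKGGK
YKKKKK
KKKKKK
KKKKKK
KKKKKK
KKKKKK
After op 4 paint(7,2,R):
KKKKKK
KKKGGK
KKKKGK
KKKGGK
YKKKKK
KKKKKK
KKKKKK
KKRKKK
KKKKKK

Answer: KKKKKK
KKKGGK
KKKKGK
KKKGGK
YKKKKK
KKKKKK
KKKKKK
KKRKKK
KKKKKK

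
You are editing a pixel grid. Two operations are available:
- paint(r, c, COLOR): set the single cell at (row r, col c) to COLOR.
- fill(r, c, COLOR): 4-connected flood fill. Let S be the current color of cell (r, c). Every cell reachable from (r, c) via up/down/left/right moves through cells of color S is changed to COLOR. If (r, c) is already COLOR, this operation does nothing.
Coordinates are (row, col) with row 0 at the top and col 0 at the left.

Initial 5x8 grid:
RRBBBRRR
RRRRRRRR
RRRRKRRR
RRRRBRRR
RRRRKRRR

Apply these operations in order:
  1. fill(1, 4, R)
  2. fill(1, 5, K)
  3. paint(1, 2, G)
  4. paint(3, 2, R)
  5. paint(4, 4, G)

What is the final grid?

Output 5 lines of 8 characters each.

After op 1 fill(1,4,R) [0 cells changed]:
RRBBBRRR
RRRRRRRR
RRRRKRRR
RRRRBRRR
RRRRKRRR
After op 2 fill(1,5,K) [34 cells changed]:
KKBBBKKK
KKKKKKKK
KKKKKKKK
KKKKBKKK
KKKKKKKK
After op 3 paint(1,2,G):
KKBBBKKK
KKGKKKKK
KKKKKKKK
KKKKBKKK
KKKKKKKK
After op 4 paint(3,2,R):
KKBBBKKK
KKGKKKKK
KKKKKKKK
KKRKBKKK
KKKKKKKK
After op 5 paint(4,4,G):
KKBBBKKK
KKGKKKKK
KKKKKKKK
KKRKBKKK
KKKKGKKK

Answer: KKBBBKKK
KKGKKKKK
KKKKKKKK
KKRKBKKK
KKKKGKKK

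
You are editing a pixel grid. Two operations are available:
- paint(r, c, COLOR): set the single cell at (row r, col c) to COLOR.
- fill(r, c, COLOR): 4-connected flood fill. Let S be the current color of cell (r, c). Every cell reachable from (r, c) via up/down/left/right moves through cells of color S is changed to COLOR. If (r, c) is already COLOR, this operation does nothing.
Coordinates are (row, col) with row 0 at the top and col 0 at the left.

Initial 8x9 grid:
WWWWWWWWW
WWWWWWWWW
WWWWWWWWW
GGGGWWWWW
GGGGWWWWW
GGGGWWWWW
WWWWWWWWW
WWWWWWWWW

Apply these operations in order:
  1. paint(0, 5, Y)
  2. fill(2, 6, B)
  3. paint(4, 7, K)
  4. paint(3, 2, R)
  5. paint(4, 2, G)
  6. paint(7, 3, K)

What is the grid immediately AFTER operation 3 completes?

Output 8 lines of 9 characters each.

Answer: BBBBBYBBB
BBBBBBBBB
BBBBBBBBB
GGGGBBBBB
GGGGBBBKB
GGGGBBBBB
BBBBBBBBB
BBBBBBBBB

Derivation:
After op 1 paint(0,5,Y):
WWWWWYWWW
WWWWWWWWW
WWWWWWWWW
GGGGWWWWW
GGGGWWWWW
GGGGWWWWW
WWWWWWWWW
WWWWWWWWW
After op 2 fill(2,6,B) [59 cells changed]:
BBBBBYBBB
BBBBBBBBB
BBBBBBBBB
GGGGBBBBB
GGGGBBBBB
GGGGBBBBB
BBBBBBBBB
BBBBBBBBB
After op 3 paint(4,7,K):
BBBBBYBBB
BBBBBBBBB
BBBBBBBBB
GGGGBBBBB
GGGGBBBKB
GGGGBBBBB
BBBBBBBBB
BBBBBBBBB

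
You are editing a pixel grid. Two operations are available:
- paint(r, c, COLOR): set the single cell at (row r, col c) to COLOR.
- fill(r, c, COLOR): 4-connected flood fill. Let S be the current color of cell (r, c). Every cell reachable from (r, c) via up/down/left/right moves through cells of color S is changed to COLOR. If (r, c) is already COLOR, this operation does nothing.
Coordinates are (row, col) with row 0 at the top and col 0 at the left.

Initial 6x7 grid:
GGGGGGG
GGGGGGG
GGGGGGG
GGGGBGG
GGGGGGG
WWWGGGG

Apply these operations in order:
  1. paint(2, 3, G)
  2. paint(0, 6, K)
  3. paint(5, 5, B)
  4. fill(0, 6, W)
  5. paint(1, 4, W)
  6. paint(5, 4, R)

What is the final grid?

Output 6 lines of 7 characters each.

Answer: GGGGGGW
GGGGWGG
GGGGGGG
GGGGBGG
GGGGGGG
WWWGRBG

Derivation:
After op 1 paint(2,3,G):
GGGGGGG
GGGGGGG
GGGGGGG
GGGGBGG
GGGGGGG
WWWGGGG
After op 2 paint(0,6,K):
GGGGGGK
GGGGGGG
GGGGGGG
GGGGBGG
GGGGGGG
WWWGGGG
After op 3 paint(5,5,B):
GGGGGGK
GGGGGGG
GGGGGGG
GGGGBGG
GGGGGGG
WWWGGBG
After op 4 fill(0,6,W) [1 cells changed]:
GGGGGGW
GGGGGGG
GGGGGGG
GGGGBGG
GGGGGGG
WWWGGBG
After op 5 paint(1,4,W):
GGGGGGW
GGGGWGG
GGGGGGG
GGGGBGG
GGGGGGG
WWWGGBG
After op 6 paint(5,4,R):
GGGGGGW
GGGGWGG
GGGGGGG
GGGGBGG
GGGGGGG
WWWGRBG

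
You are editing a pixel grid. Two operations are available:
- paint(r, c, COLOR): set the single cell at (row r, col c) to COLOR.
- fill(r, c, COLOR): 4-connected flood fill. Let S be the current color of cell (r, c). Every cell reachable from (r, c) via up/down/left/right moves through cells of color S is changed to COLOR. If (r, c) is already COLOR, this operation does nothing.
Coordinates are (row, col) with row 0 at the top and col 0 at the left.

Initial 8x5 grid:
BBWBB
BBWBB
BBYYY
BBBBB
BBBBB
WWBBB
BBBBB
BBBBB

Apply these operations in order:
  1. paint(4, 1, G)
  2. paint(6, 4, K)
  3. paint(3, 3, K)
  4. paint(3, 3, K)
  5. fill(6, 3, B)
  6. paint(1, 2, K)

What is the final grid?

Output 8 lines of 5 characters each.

After op 1 paint(4,1,G):
BBWBB
BBWBB
BBYYY
BBBBB
BGBBB
WWBBB
BBBBB
BBBBB
After op 2 paint(6,4,K):
BBWBB
BBWBB
BBYYY
BBBBB
BGBBB
WWBBB
BBBBK
BBBBB
After op 3 paint(3,3,K):
BBWBB
BBWBB
BBYYY
BBBKB
BGBBB
WWBBB
BBBBK
BBBBB
After op 4 paint(3,3,K):
BBWBB
BBWBB
BBYYY
BBBKB
BGBBB
WWBBB
BBBBK
BBBBB
After op 5 fill(6,3,B) [0 cells changed]:
BBWBB
BBWBB
BBYYY
BBBKB
BGBBB
WWBBB
BBBBK
BBBBB
After op 6 paint(1,2,K):
BBWBB
BBKBB
BBYYY
BBBKB
BGBBB
WWBBB
BBBBK
BBBBB

Answer: BBWBB
BBKBB
BBYYY
BBBKB
BGBBB
WWBBB
BBBBK
BBBBB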